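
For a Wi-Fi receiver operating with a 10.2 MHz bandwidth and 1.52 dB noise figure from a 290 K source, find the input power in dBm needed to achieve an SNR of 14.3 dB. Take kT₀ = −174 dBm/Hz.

Sensitivity = −174 + 10 log₁₀(B) + NF + SNR_min
= −174 + 70.09 + 1.52 + 14.3
= −88.09 dBm → −88.1 dBm

−88.1 dBm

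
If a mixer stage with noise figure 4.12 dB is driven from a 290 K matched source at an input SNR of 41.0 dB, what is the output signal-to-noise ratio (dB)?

36.88 dB

By definition F = SNR_in/SNR_out, so in dB: SNR_out = SNR_in − NF
SNR_out = 41.0 − 4.12 = 36.88 dB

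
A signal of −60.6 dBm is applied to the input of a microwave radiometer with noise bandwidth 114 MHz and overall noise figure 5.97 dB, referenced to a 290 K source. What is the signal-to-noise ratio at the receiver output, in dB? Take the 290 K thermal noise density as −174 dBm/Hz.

Noise floor: N = −174 + 10 log₁₀(B) + NF
10 log₁₀(1.14×10⁸) = 80.57 dB
N = −174 + 80.57 + 5.97 = −87.46 dBm
SNR = P_sig − N = −60.6 − (−87.46) = 26.86 dB → 26.9 dB

26.9 dB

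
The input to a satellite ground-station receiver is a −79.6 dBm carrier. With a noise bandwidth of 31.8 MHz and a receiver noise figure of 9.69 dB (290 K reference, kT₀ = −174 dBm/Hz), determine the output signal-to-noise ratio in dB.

Noise floor: N = −174 + 10 log₁₀(B) + NF
10 log₁₀(3.18×10⁷) = 75.02 dB
N = −174 + 75.02 + 9.69 = −89.29 dBm
SNR = P_sig − N = −79.6 − (−89.29) = 9.69 dB → 9.7 dB

9.7 dB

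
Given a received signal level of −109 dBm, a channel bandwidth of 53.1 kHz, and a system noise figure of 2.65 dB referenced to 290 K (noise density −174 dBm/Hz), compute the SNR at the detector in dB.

Noise floor: N = −174 + 10 log₁₀(B) + NF
10 log₁₀(5.31×10⁴) = 47.25 dB
N = −174 + 47.25 + 2.65 = −124.10 dBm
SNR = P_sig − N = −109 − (−124.10) = 15.10 dB → 15.1 dB

15.1 dB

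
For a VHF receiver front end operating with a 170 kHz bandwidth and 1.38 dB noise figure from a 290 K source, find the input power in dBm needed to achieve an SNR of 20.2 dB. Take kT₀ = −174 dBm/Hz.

Sensitivity = −174 + 10 log₁₀(B) + NF + SNR_min
= −174 + 52.3 + 1.38 + 20.2
= −100.12 dBm → −100.1 dBm

−100.1 dBm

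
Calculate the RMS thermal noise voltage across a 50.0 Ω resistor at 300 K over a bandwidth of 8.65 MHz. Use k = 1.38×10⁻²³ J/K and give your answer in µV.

2.68 µV

V_n = √(4kTRB)
4kTRB = 4 × 1.38×10⁻²³ × 300 × 5.00×10¹ × 8.65×10⁶ = 7.16×10⁻¹² V²
V_n = √(7.16×10⁻¹²) = 2.68×10⁻⁶ V = 2.68 µV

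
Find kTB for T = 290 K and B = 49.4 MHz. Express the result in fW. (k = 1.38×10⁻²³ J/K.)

P_n = kTB = 1.38×10⁻²³ × 290 × 4.94×10⁷ = 1.98×10⁻¹³ W = 198 fW

198 fW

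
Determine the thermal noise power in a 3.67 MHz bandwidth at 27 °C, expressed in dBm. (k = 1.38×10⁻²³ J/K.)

−108.2 dBm

T = 27 °C + 273.15 = 300.15 K
P_n = kTB = 1.38×10⁻²³ × 300.15 × 3.67×10⁶ = 1.52×10⁻¹⁴ W
In dBm: 10 log₁₀(1.52×10⁻¹⁴ / 10⁻³) = −108.2 dBm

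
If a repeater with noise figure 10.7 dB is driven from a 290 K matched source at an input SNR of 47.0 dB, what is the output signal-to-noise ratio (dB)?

36.3 dB

By definition F = SNR_in/SNR_out, so in dB: SNR_out = SNR_in − NF
SNR_out = 47.0 − 10.7 = 36.3 dB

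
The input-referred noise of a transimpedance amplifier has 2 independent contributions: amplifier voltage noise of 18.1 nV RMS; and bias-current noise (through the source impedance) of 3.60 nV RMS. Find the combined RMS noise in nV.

Uncorrelated sources add in power (mean-square): V_tot = √(ΣV_i²)
V_tot = √[(1.81×10⁻⁸)² + (3.60×10⁻⁹)²] = 1.85×10⁻⁸ V = 18.5 nV

18.5 nV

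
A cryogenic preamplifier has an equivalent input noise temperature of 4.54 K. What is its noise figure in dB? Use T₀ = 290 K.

0.067 dB

F = 1 + T_e/T₀ = 1 + 4.54/290 = 1.01566
NF = 10 log₁₀(1.01566) = 0.067 dB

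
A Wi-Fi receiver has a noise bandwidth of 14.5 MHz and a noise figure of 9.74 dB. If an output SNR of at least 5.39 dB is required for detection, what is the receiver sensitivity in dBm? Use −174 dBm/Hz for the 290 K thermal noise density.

Sensitivity = −174 + 10 log₁₀(B) + NF + SNR_min
= −174 + 71.61 + 9.74 + 5.39
= −87.26 dBm → −87.3 dBm

−87.3 dBm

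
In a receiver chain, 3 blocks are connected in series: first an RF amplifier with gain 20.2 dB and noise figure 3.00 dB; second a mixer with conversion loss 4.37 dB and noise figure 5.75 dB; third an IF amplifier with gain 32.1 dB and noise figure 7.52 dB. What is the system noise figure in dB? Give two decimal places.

3.31 dB

Convert to linear (a loss of L dB is a gain of −L dB): F_i = 10^(NF_i/10), G_i = 10^(G_i,dB/10)
  Stage 1: F_1 = 10^(3.00/10) = 1.995, G_1 = 10^(20.2/10) = 104.7
  Stage 2: F_2 = 10^(5.75/10) = 3.758, G_2 = 10^(−4.37/10) = 0.3656
  Stage 3: F_3 = 10^(7.52/10) = 5.649, G_3 = 10^(32.1/10) = 1622
Friis cascade:
  F = 1.995 + (3.758 − 1)/104.7 + (5.649 − 1)/38.28 = 2.143
NF = 10 log₁₀(2.143) = 3.31 dB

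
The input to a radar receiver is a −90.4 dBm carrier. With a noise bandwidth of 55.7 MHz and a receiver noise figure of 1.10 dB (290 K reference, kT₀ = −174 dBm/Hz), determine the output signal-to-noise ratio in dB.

Noise floor: N = −174 + 10 log₁₀(B) + NF
10 log₁₀(5.57×10⁷) = 77.46 dB
N = −174 + 77.46 + 1.10 = −95.44 dBm
SNR = P_sig − N = −90.4 − (−95.44) = 5.04 dB → 5.0 dB

5.0 dB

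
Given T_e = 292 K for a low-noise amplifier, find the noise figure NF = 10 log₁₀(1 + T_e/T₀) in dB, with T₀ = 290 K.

F = 1 + T_e/T₀ = 1 + 292/290 = 2.0069
NF = 10 log₁₀(2.0069) = 3.03 dB

3.03 dB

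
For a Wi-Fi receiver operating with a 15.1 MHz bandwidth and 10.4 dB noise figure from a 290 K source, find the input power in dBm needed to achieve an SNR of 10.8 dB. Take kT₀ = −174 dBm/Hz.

Sensitivity = −174 + 10 log₁₀(B) + NF + SNR_min
= −174 + 71.79 + 10.4 + 10.8
= −81.01 dBm → −81.0 dBm

−81.0 dBm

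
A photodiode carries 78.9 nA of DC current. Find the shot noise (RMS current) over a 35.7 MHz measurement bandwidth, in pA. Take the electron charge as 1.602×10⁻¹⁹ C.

I_n = √(2qI·B)
2qI·B = 2 × 1.602×10⁻¹⁹ × 7.89×10⁻⁸ × 3.57×10⁷ = 9.02×10⁻¹⁹ A²
I_n = √(9.02×10⁻¹⁹) = 9.50×10⁻¹⁰ A = 950 pA

950 pA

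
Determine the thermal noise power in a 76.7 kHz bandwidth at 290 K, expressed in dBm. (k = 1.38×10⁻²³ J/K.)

P_n = kTB = 1.38×10⁻²³ × 290 × 7.67×10⁴ = 3.07×10⁻¹⁶ W
In dBm: 10 log₁₀(3.07×10⁻¹⁶ / 10⁻³) = −125.1 dBm

−125.1 dBm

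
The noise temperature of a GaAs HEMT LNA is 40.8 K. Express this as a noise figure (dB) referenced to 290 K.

F = 1 + T_e/T₀ = 1 + 40.8/290 = 1.14069
NF = 10 log₁₀(1.14069) = 0.572 dB

0.572 dB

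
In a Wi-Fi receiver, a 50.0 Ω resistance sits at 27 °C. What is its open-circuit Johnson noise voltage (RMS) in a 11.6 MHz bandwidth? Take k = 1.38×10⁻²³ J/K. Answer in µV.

3.10 µV

T = 27 °C + 273.15 = 300.15 K
V_n = √(4kTRB)
4kTRB = 4 × 1.38×10⁻²³ × 300.15 × 5.00×10¹ × 1.16×10⁷ = 9.61×10⁻¹² V²
V_n = √(9.61×10⁻¹²) = 3.10×10⁻⁶ V = 3.10 µV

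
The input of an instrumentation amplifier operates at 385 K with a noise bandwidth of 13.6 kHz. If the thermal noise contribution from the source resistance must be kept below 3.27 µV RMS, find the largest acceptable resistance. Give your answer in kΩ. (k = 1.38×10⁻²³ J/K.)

37.0 kΩ

Johnson–Nyquist: V_n = √(4kTRB) ⇒ R = V_n² / (4kTB)
4kTB = 4 × 1.38×10⁻²³ × 385 × 1.36×10⁴ = 2.89×10⁻¹⁶
R = (3.27×10⁻⁶)² / 2.89×10⁻¹⁶ = 3.70×10⁴ Ω = 37.0 kΩ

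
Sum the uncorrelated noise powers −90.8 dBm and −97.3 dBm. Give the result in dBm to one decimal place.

Convert to linear, add, convert back:
P₁ = 8.32×10⁻¹³ W, P₂ = 1.86×10⁻¹³ W
P_tot = 1.02×10⁻¹² W → 10 log₁₀(P_tot / 10⁻³) = −89.9 dBm

−89.9 dBm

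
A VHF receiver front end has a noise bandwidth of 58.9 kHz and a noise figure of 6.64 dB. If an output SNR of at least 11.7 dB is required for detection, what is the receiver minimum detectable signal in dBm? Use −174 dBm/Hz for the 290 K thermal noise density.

Sensitivity = −174 + 10 log₁₀(B) + NF + SNR_min
= −174 + 47.7 + 6.64 + 11.7
= −107.96 dBm → −108.0 dBm

−108.0 dBm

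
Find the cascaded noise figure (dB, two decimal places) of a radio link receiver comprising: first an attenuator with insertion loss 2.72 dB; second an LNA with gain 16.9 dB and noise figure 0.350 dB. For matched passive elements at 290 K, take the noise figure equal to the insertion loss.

Convert to linear (a loss of L dB is a gain of −L dB): F_i = 10^(NF_i/10), G_i = 10^(G_i,dB/10)
  Stage 1: F_1 = 10^(2.72/10) = 1.871, G_1 = 10^(−2.72/10) = 0.5346
  Stage 2: F_2 = 10^(0.350/10) = 1.084, G_2 = 10^(16.9/10) = 48.98
Friis cascade:
  F = 1.871 + (1.084 − 1)/0.5346 = 2.028
NF = 10 log₁₀(2.028) = 3.07 dB

3.07 dB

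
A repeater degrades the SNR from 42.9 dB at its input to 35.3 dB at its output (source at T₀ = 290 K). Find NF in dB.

7.6 dB

NF (dB) = SNR_in(dB) − SNR_out(dB) when the source is at T₀
NF = 42.9 − 35.3 = 7.6 dB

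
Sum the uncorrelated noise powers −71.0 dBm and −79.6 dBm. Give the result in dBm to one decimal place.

Convert to linear, add, convert back:
P₁ = 7.94×10⁻¹¹ W, P₂ = 1.10×10⁻¹¹ W
P_tot = 9.04×10⁻¹¹ W → 10 log₁₀(P_tot / 10⁻³) = −70.4 dBm

−70.4 dBm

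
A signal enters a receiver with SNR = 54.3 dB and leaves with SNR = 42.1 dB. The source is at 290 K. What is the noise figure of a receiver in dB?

12.2 dB

NF (dB) = SNR_in(dB) − SNR_out(dB) when the source is at T₀
NF = 54.3 − 42.1 = 12.2 dB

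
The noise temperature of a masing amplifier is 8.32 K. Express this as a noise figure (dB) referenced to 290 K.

F = 1 + T_e/T₀ = 1 + 8.32/290 = 1.02869
NF = 10 log₁₀(1.02869) = 0.123 dB

0.123 dB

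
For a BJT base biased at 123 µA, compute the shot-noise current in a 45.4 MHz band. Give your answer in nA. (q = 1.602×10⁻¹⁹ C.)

I_n = √(2qI·B)
2qI·B = 2 × 1.602×10⁻¹⁹ × 1.23×10⁻⁴ × 4.54×10⁷ = 1.79×10⁻¹⁵ A²
I_n = √(1.79×10⁻¹⁵) = 4.23×10⁻⁸ A = 42.3 nA

42.3 nA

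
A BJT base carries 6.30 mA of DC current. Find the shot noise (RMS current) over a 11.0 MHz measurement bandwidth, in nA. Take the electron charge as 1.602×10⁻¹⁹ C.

I_n = √(2qI·B)
2qI·B = 2 × 1.602×10⁻¹⁹ × 6.30×10⁻³ × 1.10×10⁷ = 2.22×10⁻¹⁴ A²
I_n = √(2.22×10⁻¹⁴) = 1.49×10⁻⁷ A = 149 nA

149 nA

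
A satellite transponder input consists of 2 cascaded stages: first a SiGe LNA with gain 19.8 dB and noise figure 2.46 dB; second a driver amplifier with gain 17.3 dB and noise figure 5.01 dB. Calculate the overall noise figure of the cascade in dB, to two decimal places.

2.52 dB

Convert to linear (a loss of L dB is a gain of −L dB): F_i = 10^(NF_i/10), G_i = 10^(G_i,dB/10)
  Stage 1: F_1 = 10^(2.46/10) = 1.762, G_1 = 10^(19.8/10) = 95.50
  Stage 2: F_2 = 10^(5.01/10) = 3.170, G_2 = 10^(17.3/10) = 53.70
Friis cascade:
  F = 1.762 + (3.170 − 1)/95.50 = 1.785
NF = 10 log₁₀(1.785) = 2.52 dB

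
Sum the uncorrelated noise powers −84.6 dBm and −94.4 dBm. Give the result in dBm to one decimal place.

−84.2 dBm

Convert to linear, add, convert back:
P₁ = 3.47×10⁻¹² W, P₂ = 3.63×10⁻¹³ W
P_tot = 3.83×10⁻¹² W → 10 log₁₀(P_tot / 10⁻³) = −84.2 dBm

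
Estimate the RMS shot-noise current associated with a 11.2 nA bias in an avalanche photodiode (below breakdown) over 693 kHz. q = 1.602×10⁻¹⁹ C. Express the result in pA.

49.9 pA

I_n = √(2qI·B)
2qI·B = 2 × 1.602×10⁻¹⁹ × 1.12×10⁻⁸ × 6.93×10⁵ = 2.49×10⁻²¹ A²
I_n = √(2.49×10⁻²¹) = 4.99×10⁻¹¹ A = 49.9 pA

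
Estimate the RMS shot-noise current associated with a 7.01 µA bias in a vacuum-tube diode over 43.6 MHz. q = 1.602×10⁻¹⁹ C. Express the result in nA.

I_n = √(2qI·B)
2qI·B = 2 × 1.602×10⁻¹⁹ × 7.01×10⁻⁶ × 4.36×10⁷ = 9.79×10⁻¹⁷ A²
I_n = √(9.79×10⁻¹⁷) = 9.90×10⁻⁹ A = 9.90 nA

9.90 nA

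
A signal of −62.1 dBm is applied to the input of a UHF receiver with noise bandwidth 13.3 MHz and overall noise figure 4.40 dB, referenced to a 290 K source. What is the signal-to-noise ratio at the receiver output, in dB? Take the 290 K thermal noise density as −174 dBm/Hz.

36.3 dB

Noise floor: N = −174 + 10 log₁₀(B) + NF
10 log₁₀(1.33×10⁷) = 71.24 dB
N = −174 + 71.24 + 4.40 = −98.36 dBm
SNR = P_sig − N = −62.1 − (−98.36) = 36.26 dB → 36.3 dB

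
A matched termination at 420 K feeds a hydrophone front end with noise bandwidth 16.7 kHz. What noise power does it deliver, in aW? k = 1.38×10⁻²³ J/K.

P_n = kTB = 1.38×10⁻²³ × 420 × 1.67×10⁴ = 9.68×10⁻¹⁷ W = 96.8 aW

96.8 aW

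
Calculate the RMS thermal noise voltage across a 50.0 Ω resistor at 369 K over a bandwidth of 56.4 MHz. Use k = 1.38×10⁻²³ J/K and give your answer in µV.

V_n = √(4kTRB)
4kTRB = 4 × 1.38×10⁻²³ × 369 × 5.00×10¹ × 5.64×10⁷ = 5.74×10⁻¹¹ V²
V_n = √(5.74×10⁻¹¹) = 7.58×10⁻⁶ V = 7.58 µV

7.58 µV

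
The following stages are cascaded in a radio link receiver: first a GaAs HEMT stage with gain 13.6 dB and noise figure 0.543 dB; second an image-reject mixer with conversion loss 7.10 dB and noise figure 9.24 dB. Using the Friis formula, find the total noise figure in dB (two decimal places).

1.63 dB

Convert to linear (a loss of L dB is a gain of −L dB): F_i = 10^(NF_i/10), G_i = 10^(G_i,dB/10)
  Stage 1: F_1 = 10^(0.543/10) = 1.133, G_1 = 10^(13.6/10) = 22.91
  Stage 2: F_2 = 10^(9.24/10) = 8.395, G_2 = 10^(−7.10/10) = 0.1950
Friis cascade:
  F = 1.133 + (8.395 − 1)/22.91 = 1.456
NF = 10 log₁₀(1.456) = 1.63 dB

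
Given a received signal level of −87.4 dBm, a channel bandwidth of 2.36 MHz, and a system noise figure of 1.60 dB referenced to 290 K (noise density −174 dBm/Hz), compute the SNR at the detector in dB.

Noise floor: N = −174 + 10 log₁₀(B) + NF
10 log₁₀(2.36×10⁶) = 63.73 dB
N = −174 + 63.73 + 1.60 = −108.67 dBm
SNR = P_sig − N = −87.4 − (−108.67) = 21.27 dB → 21.3 dB

21.3 dB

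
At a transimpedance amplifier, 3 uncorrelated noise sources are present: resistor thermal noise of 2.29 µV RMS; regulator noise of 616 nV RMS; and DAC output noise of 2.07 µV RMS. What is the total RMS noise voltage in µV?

Uncorrelated sources add in power (mean-square): V_tot = √(ΣV_i²)
V_tot = √[(2.29×10⁻⁶)² + (6.16×10⁻⁷)² + (2.07×10⁻⁶)²] = 3.15×10⁻⁶ V = 3.15 µV

3.15 µV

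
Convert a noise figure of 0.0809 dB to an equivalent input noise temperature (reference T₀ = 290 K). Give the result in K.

5.45 K

F = 10^(0.0809/10) = 1.0188
T_e = (F − 1)·T₀ = (1.0188 − 1) × 290 = 5.45 K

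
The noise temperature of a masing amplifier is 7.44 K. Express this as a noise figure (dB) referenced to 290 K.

0.110 dB

F = 1 + T_e/T₀ = 1 + 7.44/290 = 1.02566
NF = 10 log₁₀(1.02566) = 0.110 dB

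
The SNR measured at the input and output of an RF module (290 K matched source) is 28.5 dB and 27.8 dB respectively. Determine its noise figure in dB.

0.7 dB

NF (dB) = SNR_in(dB) − SNR_out(dB) when the source is at T₀
NF = 28.5 − 27.8 = 0.7 dB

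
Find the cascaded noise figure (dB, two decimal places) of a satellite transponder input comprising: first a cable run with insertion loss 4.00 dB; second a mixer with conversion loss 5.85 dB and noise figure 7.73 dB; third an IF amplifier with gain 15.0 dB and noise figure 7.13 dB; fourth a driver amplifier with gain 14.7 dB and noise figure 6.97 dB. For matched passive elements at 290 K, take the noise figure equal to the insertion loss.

Convert to linear (a loss of L dB is a gain of −L dB): F_i = 10^(NF_i/10), G_i = 10^(G_i,dB/10)
  Stage 1: F_1 = 10^(4.00/10) = 2.512, G_1 = 10^(−4.00/10) = 0.3981
  Stage 2: F_2 = 10^(7.73/10) = 5.929, G_2 = 10^(−5.85/10) = 0.2600
  Stage 3: F_3 = 10^(7.13/10) = 5.164, G_3 = 10^(15.0/10) = 31.62
  Stage 4: F_4 = 10^(6.97/10) = 4.977, G_4 = 10^(14.7/10) = 29.51
Friis cascade:
  F = 2.512 + (5.929 − 1)/0.3981 + (5.164 − 1)/0.1035 + (4.977 − 1)/3.273 = 56.34
NF = 10 log₁₀(56.34) = 17.51 dB

17.51 dB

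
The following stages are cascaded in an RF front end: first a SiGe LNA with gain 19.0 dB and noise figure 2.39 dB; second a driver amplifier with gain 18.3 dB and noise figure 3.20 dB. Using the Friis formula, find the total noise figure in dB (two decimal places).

Convert to linear (a loss of L dB is a gain of −L dB): F_i = 10^(NF_i/10), G_i = 10^(G_i,dB/10)
  Stage 1: F_1 = 10^(2.39/10) = 1.734, G_1 = 10^(19.0/10) = 79.43
  Stage 2: F_2 = 10^(3.20/10) = 2.089, G_2 = 10^(18.3/10) = 67.61
Friis cascade:
  F = 1.734 + (2.089 − 1)/79.43 = 1.748
NF = 10 log₁₀(1.748) = 2.42 dB

2.42 dB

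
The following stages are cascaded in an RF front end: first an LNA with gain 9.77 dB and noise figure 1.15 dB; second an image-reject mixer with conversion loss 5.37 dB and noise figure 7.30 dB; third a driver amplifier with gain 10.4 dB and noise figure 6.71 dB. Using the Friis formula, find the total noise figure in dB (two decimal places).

Convert to linear (a loss of L dB is a gain of −L dB): F_i = 10^(NF_i/10), G_i = 10^(G_i,dB/10)
  Stage 1: F_1 = 10^(1.15/10) = 1.303, G_1 = 10^(9.77/10) = 9.484
  Stage 2: F_2 = 10^(7.30/10) = 5.370, G_2 = 10^(−5.37/10) = 0.2904
  Stage 3: F_3 = 10^(6.71/10) = 4.688, G_3 = 10^(10.4/10) = 10.96
Friis cascade:
  F = 1.303 + (5.370 − 1)/9.484 + (4.688 − 1)/2.754 = 3.103
NF = 10 log₁₀(3.103) = 4.92 dB

4.92 dB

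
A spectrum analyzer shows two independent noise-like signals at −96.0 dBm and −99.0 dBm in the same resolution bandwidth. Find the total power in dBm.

−94.2 dBm

Convert to linear, add, convert back:
P₁ = 2.51×10⁻¹³ W, P₂ = 1.26×10⁻¹³ W
P_tot = 3.77×10⁻¹³ W → 10 log₁₀(P_tot / 10⁻³) = −94.2 dBm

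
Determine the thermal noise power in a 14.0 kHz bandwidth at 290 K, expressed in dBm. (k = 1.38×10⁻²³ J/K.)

P_n = kTB = 1.38×10⁻²³ × 290 × 1.40×10⁴ = 5.60×10⁻¹⁷ W
In dBm: 10 log₁₀(5.60×10⁻¹⁷ / 10⁻³) = −132.5 dBm

−132.5 dBm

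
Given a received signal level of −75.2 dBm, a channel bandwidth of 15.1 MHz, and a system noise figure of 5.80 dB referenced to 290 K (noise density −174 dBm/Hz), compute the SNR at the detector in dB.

21.2 dB

Noise floor: N = −174 + 10 log₁₀(B) + NF
10 log₁₀(1.51×10⁷) = 71.79 dB
N = −174 + 71.79 + 5.80 = −96.41 dBm
SNR = P_sig − N = −75.2 − (−96.41) = 21.21 dB → 21.2 dB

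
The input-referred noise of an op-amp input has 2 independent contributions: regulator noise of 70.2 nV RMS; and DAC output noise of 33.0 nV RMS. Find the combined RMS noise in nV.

77.6 nV

Uncorrelated sources add in power (mean-square): V_tot = √(ΣV_i²)
V_tot = √[(7.02×10⁻⁸)² + (3.30×10⁻⁸)²] = 7.76×10⁻⁸ V = 77.6 nV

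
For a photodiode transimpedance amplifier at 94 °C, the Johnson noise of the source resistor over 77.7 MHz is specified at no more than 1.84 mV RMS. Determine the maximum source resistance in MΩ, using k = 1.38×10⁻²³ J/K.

2.15 MΩ

T = 94 °C + 273.15 = 367.15 K
Johnson–Nyquist: V_n = √(4kTRB) ⇒ R = V_n² / (4kTB)
4kTB = 4 × 1.38×10⁻²³ × 367.15 × 7.77×10⁷ = 1.57×10⁻¹²
R = (1.84×10⁻³)² / 1.57×10⁻¹² = 2.15×10⁶ Ω = 2.15 MΩ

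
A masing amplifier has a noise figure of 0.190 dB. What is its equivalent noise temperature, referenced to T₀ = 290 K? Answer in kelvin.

F = 10^(0.190/10) = 1.04472
T_e = (F − 1)·T₀ = (1.04472 − 1) × 290 = 13.0 K

13.0 K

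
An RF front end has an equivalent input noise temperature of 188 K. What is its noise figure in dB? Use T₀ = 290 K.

F = 1 + T_e/T₀ = 1 + 188/290 = 1.64828
NF = 10 log₁₀(1.64828) = 2.17 dB

2.17 dB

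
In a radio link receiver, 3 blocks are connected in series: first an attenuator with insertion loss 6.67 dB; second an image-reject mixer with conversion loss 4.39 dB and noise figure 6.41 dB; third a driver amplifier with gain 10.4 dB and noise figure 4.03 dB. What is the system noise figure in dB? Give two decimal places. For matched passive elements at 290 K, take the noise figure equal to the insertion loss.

16.00 dB

Convert to linear (a loss of L dB is a gain of −L dB): F_i = 10^(NF_i/10), G_i = 10^(G_i,dB/10)
  Stage 1: F_1 = 10^(6.67/10) = 4.645, G_1 = 10^(−6.67/10) = 0.2153
  Stage 2: F_2 = 10^(6.41/10) = 4.375, G_2 = 10^(−4.39/10) = 0.3639
  Stage 3: F_3 = 10^(4.03/10) = 2.529, G_3 = 10^(10.4/10) = 10.96
Friis cascade:
  F = 4.645 + (4.375 − 1)/0.2153 + (2.529 − 1)/0.07834 = 39.84
NF = 10 log₁₀(39.84) = 16.00 dB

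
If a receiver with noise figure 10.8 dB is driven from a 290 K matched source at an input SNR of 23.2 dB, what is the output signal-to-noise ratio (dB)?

12.4 dB

By definition F = SNR_in/SNR_out, so in dB: SNR_out = SNR_in − NF
SNR_out = 23.2 − 10.8 = 12.4 dB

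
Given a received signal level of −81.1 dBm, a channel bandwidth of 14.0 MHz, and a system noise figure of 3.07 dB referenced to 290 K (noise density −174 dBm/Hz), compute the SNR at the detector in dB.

18.4 dB

Noise floor: N = −174 + 10 log₁₀(B) + NF
10 log₁₀(1.40×10⁷) = 71.46 dB
N = −174 + 71.46 + 3.07 = −99.47 dBm
SNR = P_sig − N = −81.1 − (−99.47) = 18.37 dB → 18.4 dB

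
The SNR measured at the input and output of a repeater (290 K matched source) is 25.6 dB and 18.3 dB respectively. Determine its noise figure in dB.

NF (dB) = SNR_in(dB) − SNR_out(dB) when the source is at T₀
NF = 25.6 − 18.3 = 7.3 dB

7.3 dB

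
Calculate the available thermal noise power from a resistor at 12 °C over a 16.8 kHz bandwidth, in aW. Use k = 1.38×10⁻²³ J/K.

66.1 aW

T = 12 °C + 273.15 = 285.15 K
P_n = kTB = 1.38×10⁻²³ × 285.15 × 1.68×10⁴ = 6.61×10⁻¹⁷ W = 66.1 aW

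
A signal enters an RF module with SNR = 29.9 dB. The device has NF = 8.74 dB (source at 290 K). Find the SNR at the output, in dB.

21.16 dB

By definition F = SNR_in/SNR_out, so in dB: SNR_out = SNR_in − NF
SNR_out = 29.9 − 8.74 = 21.16 dB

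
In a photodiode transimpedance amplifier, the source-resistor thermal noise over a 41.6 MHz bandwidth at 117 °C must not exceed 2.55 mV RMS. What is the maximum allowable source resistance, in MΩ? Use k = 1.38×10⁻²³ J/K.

7.26 MΩ

T = 117 °C + 273.15 = 390.15 K
Johnson–Nyquist: V_n = √(4kTRB) ⇒ R = V_n² / (4kTB)
4kTB = 4 × 1.38×10⁻²³ × 390.15 × 4.16×10⁷ = 8.96×10⁻¹³
R = (2.55×10⁻³)² / 8.96×10⁻¹³ = 7.26×10⁶ Ω = 7.26 MΩ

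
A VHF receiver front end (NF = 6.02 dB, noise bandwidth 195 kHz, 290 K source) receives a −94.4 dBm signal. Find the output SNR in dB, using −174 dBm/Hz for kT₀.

Noise floor: N = −174 + 10 log₁₀(B) + NF
10 log₁₀(1.95×10⁵) = 52.9 dB
N = −174 + 52.9 + 6.02 = −115.08 dBm
SNR = P_sig − N = −94.4 − (−115.08) = 20.68 dB → 20.7 dB

20.7 dB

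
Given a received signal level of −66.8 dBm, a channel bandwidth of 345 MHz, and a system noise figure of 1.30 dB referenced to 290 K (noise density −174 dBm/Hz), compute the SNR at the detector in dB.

20.5 dB

Noise floor: N = −174 + 10 log₁₀(B) + NF
10 log₁₀(3.45×10⁸) = 85.38 dB
N = −174 + 85.38 + 1.30 = −87.32 dBm
SNR = P_sig − N = −66.8 − (−87.32) = 20.52 dB → 20.5 dB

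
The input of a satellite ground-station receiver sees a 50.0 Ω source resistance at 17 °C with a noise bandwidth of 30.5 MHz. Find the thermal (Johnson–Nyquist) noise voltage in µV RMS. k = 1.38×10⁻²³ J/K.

T = 17 °C + 273.15 = 290.15 K
V_n = √(4kTRB)
4kTRB = 4 × 1.38×10⁻²³ × 290.15 × 5.00×10¹ × 3.05×10⁷ = 2.44×10⁻¹¹ V²
V_n = √(2.44×10⁻¹¹) = 4.94×10⁻⁶ V = 4.94 µV

4.94 µV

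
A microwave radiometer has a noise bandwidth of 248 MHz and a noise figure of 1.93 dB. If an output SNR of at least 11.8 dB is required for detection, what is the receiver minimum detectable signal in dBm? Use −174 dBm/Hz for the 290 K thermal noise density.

−76.3 dBm

Sensitivity = −174 + 10 log₁₀(B) + NF + SNR_min
= −174 + 83.94 + 1.93 + 11.8
= −76.33 dBm → −76.3 dBm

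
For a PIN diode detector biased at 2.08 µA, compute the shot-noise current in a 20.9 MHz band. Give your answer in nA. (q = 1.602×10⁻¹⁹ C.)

I_n = √(2qI·B)
2qI·B = 2 × 1.602×10⁻¹⁹ × 2.08×10⁻⁶ × 2.09×10⁷ = 1.39×10⁻¹⁷ A²
I_n = √(1.39×10⁻¹⁷) = 3.73×10⁻⁹ A = 3.73 nA

3.73 nA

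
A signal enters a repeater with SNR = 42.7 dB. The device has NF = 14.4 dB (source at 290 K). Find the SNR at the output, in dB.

By definition F = SNR_in/SNR_out, so in dB: SNR_out = SNR_in − NF
SNR_out = 42.7 − 14.4 = 28.3 dB

28.3 dB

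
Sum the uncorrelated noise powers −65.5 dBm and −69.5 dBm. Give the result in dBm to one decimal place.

−64.0 dBm

Convert to linear, add, convert back:
P₁ = 2.82×10⁻¹⁰ W, P₂ = 1.12×10⁻¹⁰ W
P_tot = 3.94×10⁻¹⁰ W → 10 log₁₀(P_tot / 10⁻³) = −64.0 dBm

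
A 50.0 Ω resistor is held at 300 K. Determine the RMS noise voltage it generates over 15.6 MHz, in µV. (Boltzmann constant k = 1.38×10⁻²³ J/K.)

3.59 µV

V_n = √(4kTRB)
4kTRB = 4 × 1.38×10⁻²³ × 300 × 5.00×10¹ × 1.56×10⁷ = 1.29×10⁻¹¹ V²
V_n = √(1.29×10⁻¹¹) = 3.59×10⁻⁶ V = 3.59 µV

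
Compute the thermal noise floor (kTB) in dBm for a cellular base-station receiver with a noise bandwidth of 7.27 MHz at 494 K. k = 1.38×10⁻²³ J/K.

P_n = kTB = 1.38×10⁻²³ × 494 × 7.27×10⁶ = 4.96×10⁻¹⁴ W
In dBm: 10 log₁₀(4.96×10⁻¹⁴ / 10⁻³) = −103.0 dBm

−103.0 dBm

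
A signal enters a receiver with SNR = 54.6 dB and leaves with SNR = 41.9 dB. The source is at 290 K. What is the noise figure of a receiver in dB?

12.7 dB

NF (dB) = SNR_in(dB) − SNR_out(dB) when the source is at T₀
NF = 54.6 − 41.9 = 12.7 dB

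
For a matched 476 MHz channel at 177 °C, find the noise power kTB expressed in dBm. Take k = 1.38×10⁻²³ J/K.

T = 177 °C + 273.15 = 450.15 K
P_n = kTB = 1.38×10⁻²³ × 450.15 × 4.76×10⁸ = 2.96×10⁻¹² W
In dBm: 10 log₁₀(2.96×10⁻¹² / 10⁻³) = −85.3 dBm

−85.3 dBm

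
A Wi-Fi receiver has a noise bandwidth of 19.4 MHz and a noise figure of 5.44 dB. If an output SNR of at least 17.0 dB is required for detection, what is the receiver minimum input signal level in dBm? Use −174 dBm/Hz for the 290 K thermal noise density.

−78.7 dBm

Sensitivity = −174 + 10 log₁₀(B) + NF + SNR_min
= −174 + 72.88 + 5.44 + 17.0
= −78.68 dBm → −78.7 dBm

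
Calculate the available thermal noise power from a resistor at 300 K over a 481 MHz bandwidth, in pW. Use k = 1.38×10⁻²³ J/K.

P_n = kTB = 1.38×10⁻²³ × 300 × 4.81×10⁸ = 1.99×10⁻¹² W = 1.99 pW

1.99 pW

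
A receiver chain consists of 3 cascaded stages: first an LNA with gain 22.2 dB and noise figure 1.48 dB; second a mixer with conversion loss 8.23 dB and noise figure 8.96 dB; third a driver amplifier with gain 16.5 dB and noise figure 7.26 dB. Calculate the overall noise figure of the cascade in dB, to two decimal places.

2.10 dB

Convert to linear (a loss of L dB is a gain of −L dB): F_i = 10^(NF_i/10), G_i = 10^(G_i,dB/10)
  Stage 1: F_1 = 10^(1.48/10) = 1.406, G_1 = 10^(22.2/10) = 166.0
  Stage 2: F_2 = 10^(8.96/10) = 7.870, G_2 = 10^(−8.23/10) = 0.1503
  Stage 3: F_3 = 10^(7.26/10) = 5.321, G_3 = 10^(16.5/10) = 44.67
Friis cascade:
  F = 1.406 + (7.870 − 1)/166.0 + (5.321 − 1)/24.95 = 1.621
NF = 10 log₁₀(1.621) = 2.10 dB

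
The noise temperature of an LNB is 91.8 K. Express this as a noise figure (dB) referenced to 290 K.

1.19 dB

F = 1 + T_e/T₀ = 1 + 91.8/290 = 1.31655
NF = 10 log₁₀(1.31655) = 1.19 dB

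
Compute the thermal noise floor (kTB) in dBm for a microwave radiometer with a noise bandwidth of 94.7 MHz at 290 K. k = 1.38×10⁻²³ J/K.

−94.2 dBm

P_n = kTB = 1.38×10⁻²³ × 290 × 9.47×10⁷ = 3.79×10⁻¹³ W
In dBm: 10 log₁₀(3.79×10⁻¹³ / 10⁻³) = −94.2 dBm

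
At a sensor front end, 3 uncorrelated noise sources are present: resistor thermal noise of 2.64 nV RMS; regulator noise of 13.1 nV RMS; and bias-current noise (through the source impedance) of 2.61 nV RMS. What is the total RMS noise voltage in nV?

13.6 nV

Uncorrelated sources add in power (mean-square): V_tot = √(ΣV_i²)
V_tot = √[(2.64×10⁻⁹)² + (1.31×10⁻⁸)² + (2.61×10⁻⁹)²] = 1.36×10⁻⁸ V = 13.6 nV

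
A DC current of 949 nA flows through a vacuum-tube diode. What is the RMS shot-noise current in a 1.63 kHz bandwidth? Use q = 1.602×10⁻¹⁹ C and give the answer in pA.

22.3 pA

I_n = √(2qI·B)
2qI·B = 2 × 1.602×10⁻¹⁹ × 9.49×10⁻⁷ × 1.63×10³ = 4.96×10⁻²² A²
I_n = √(4.96×10⁻²²) = 2.23×10⁻¹¹ A = 22.3 pA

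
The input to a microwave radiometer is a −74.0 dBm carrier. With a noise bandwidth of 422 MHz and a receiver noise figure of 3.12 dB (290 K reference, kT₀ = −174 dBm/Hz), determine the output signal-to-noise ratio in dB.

Noise floor: N = −174 + 10 log₁₀(B) + NF
10 log₁₀(4.22×10⁸) = 86.25 dB
N = −174 + 86.25 + 3.12 = −84.63 dBm
SNR = P_sig − N = −74.0 − (−84.63) = 10.63 dB → 10.6 dB

10.6 dB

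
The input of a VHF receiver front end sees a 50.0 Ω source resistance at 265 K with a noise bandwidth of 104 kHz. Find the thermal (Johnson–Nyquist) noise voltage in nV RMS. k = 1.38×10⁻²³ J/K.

276 nV

V_n = √(4kTRB)
4kTRB = 4 × 1.38×10⁻²³ × 265 × 5.00×10¹ × 1.04×10⁵ = 7.61×10⁻¹⁴ V²
V_n = √(7.61×10⁻¹⁴) = 2.76×10⁻⁷ V = 276 nV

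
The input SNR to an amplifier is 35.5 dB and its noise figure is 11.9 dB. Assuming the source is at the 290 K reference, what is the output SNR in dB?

By definition F = SNR_in/SNR_out, so in dB: SNR_out = SNR_in − NF
SNR_out = 35.5 − 11.9 = 23.6 dB

23.6 dB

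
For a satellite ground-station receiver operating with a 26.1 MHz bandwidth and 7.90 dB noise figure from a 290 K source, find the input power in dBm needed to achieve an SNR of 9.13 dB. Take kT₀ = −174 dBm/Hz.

Sensitivity = −174 + 10 log₁₀(B) + NF + SNR_min
= −174 + 74.17 + 7.90 + 9.13
= −82.80 dBm → −82.8 dBm

−82.8 dBm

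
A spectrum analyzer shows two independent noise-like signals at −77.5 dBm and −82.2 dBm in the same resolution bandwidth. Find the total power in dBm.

−76.2 dBm

Convert to linear, add, convert back:
P₁ = 1.78×10⁻¹¹ W, P₂ = 6.03×10⁻¹² W
P_tot = 2.38×10⁻¹¹ W → 10 log₁₀(P_tot / 10⁻³) = −76.2 dBm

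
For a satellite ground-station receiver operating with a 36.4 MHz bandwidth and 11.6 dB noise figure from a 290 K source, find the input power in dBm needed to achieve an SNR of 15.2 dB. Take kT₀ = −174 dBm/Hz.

Sensitivity = −174 + 10 log₁₀(B) + NF + SNR_min
= −174 + 75.61 + 11.6 + 15.2
= −71.59 dBm → −71.6 dBm

−71.6 dBm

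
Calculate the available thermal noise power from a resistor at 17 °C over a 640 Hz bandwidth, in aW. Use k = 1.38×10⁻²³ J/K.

T = 17 °C + 273.15 = 290.15 K
P_n = kTB = 1.38×10⁻²³ × 290.15 × 6.40×10² = 2.56×10⁻¹⁸ W = 2.56 aW

2.56 aW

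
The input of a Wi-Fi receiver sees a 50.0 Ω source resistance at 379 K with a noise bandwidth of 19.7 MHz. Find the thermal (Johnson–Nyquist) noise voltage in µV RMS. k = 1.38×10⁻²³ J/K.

V_n = √(4kTRB)
4kTRB = 4 × 1.38×10⁻²³ × 379 × 5.00×10¹ × 1.97×10⁷ = 2.06×10⁻¹¹ V²
V_n = √(2.06×10⁻¹¹) = 4.54×10⁻⁶ V = 4.54 µV

4.54 µV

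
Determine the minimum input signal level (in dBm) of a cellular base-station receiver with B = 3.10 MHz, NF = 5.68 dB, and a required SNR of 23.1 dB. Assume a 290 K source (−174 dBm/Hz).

Sensitivity = −174 + 10 log₁₀(B) + NF + SNR_min
= −174 + 64.91 + 5.68 + 23.1
= −80.31 dBm → −80.3 dBm

−80.3 dBm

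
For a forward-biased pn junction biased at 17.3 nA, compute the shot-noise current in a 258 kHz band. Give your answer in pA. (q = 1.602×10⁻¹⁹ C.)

37.8 pA

I_n = √(2qI·B)
2qI·B = 2 × 1.602×10⁻¹⁹ × 1.73×10⁻⁸ × 2.58×10⁵ = 1.43×10⁻²¹ A²
I_n = √(1.43×10⁻²¹) = 3.78×10⁻¹¹ A = 37.8 pA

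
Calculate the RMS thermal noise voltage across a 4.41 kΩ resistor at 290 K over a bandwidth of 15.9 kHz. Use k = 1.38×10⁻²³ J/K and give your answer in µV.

V_n = √(4kTRB)
4kTRB = 4 × 1.38×10⁻²³ × 290 × 4.41×10³ × 1.59×10⁴ = 1.12×10⁻¹² V²
V_n = √(1.12×10⁻¹²) = 1.06×10⁻⁶ V = 1.06 µV

1.06 µV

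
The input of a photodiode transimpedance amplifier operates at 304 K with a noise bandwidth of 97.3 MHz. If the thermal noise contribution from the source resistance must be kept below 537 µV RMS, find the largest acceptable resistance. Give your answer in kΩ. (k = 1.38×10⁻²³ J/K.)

Johnson–Nyquist: V_n = √(4kTRB) ⇒ R = V_n² / (4kTB)
4kTB = 4 × 1.38×10⁻²³ × 304 × 9.73×10⁷ = 1.63×10⁻¹²
R = (5.37×10⁻⁴)² / 1.63×10⁻¹² = 1.77×10⁵ Ω = 177 kΩ

177 kΩ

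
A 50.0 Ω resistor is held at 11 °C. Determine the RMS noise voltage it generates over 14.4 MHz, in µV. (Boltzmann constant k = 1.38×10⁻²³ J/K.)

T = 11 °C + 273.15 = 284.15 K
V_n = √(4kTRB)
4kTRB = 4 × 1.38×10⁻²³ × 284.15 × 5.00×10¹ × 1.44×10⁷ = 1.13×10⁻¹¹ V²
V_n = √(1.13×10⁻¹¹) = 3.36×10⁻⁶ V = 3.36 µV

3.36 µV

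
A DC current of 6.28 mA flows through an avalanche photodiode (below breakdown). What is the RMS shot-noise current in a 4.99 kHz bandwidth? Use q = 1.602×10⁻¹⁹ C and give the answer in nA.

I_n = √(2qI·B)
2qI·B = 2 × 1.602×10⁻¹⁹ × 6.28×10⁻³ × 4.99×10³ = 1.00×10⁻¹⁷ A²
I_n = √(1.00×10⁻¹⁷) = 3.17×10⁻⁹ A = 3.17 nA

3.17 nA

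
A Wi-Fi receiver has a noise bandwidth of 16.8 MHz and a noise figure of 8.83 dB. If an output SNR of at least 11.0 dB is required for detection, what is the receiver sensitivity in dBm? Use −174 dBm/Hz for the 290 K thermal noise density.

Sensitivity = −174 + 10 log₁₀(B) + NF + SNR_min
= −174 + 72.25 + 8.83 + 11.0
= −81.92 dBm → −81.9 dBm

−81.9 dBm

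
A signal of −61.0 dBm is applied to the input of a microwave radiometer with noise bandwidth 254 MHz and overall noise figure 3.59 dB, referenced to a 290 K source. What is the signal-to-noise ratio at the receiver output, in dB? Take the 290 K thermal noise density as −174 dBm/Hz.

25.4 dB

Noise floor: N = −174 + 10 log₁₀(B) + NF
10 log₁₀(2.54×10⁸) = 84.05 dB
N = −174 + 84.05 + 3.59 = −86.36 dBm
SNR = P_sig − N = −61.0 − (−86.36) = 25.36 dB → 25.4 dB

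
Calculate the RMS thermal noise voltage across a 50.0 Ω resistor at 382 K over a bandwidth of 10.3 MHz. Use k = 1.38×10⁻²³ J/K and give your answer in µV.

3.30 µV

V_n = √(4kTRB)
4kTRB = 4 × 1.38×10⁻²³ × 382 × 5.00×10¹ × 1.03×10⁷ = 1.09×10⁻¹¹ V²
V_n = √(1.09×10⁻¹¹) = 3.30×10⁻⁶ V = 3.30 µV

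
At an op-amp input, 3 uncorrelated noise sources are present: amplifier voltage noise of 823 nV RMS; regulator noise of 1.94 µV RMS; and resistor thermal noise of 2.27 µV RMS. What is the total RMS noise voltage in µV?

Uncorrelated sources add in power (mean-square): V_tot = √(ΣV_i²)
V_tot = √[(8.23×10⁻⁷)² + (1.94×10⁻⁶)² + (2.27×10⁻⁶)²] = 3.10×10⁻⁶ V = 3.10 µV

3.10 µV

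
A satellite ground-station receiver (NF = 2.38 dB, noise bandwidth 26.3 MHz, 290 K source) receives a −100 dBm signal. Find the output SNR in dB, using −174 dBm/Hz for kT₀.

−2.6 dB

Noise floor: N = −174 + 10 log₁₀(B) + NF
10 log₁₀(2.63×10⁷) = 74.2 dB
N = −174 + 74.2 + 2.38 = −97.42 dBm
SNR = P_sig − N = −100 − (−97.42) = −2.58 dB → −2.6 dB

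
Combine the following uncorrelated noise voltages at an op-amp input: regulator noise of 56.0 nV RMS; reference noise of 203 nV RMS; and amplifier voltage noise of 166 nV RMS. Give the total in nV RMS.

268 nV

Uncorrelated sources add in power (mean-square): V_tot = √(ΣV_i²)
V_tot = √[(5.60×10⁻⁸)² + (2.03×10⁻⁷)² + (1.66×10⁻⁷)²] = 2.68×10⁻⁷ V = 268 nV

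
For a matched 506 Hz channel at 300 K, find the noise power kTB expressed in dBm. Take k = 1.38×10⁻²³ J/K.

P_n = kTB = 1.38×10⁻²³ × 300 × 5.06×10² = 2.09×10⁻¹⁸ W
In dBm: 10 log₁₀(2.09×10⁻¹⁸ / 10⁻³) = −146.8 dBm

−146.8 dBm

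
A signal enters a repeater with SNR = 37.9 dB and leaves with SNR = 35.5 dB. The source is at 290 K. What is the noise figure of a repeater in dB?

NF (dB) = SNR_in(dB) − SNR_out(dB) when the source is at T₀
NF = 37.9 − 35.5 = 2.4 dB

2.4 dB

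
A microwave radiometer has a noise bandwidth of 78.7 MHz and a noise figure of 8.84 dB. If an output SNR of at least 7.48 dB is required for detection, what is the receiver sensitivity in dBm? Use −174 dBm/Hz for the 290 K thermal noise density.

Sensitivity = −174 + 10 log₁₀(B) + NF + SNR_min
= −174 + 78.96 + 8.84 + 7.48
= −78.72 dBm → −78.7 dBm

−78.7 dBm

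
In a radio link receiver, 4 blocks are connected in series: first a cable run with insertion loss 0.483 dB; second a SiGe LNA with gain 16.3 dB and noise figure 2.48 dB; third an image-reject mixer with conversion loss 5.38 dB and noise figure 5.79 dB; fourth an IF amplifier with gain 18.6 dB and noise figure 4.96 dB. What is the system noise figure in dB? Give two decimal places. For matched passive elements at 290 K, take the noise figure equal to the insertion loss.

Convert to linear (a loss of L dB is a gain of −L dB): F_i = 10^(NF_i/10), G_i = 10^(G_i,dB/10)
  Stage 1: F_1 = 10^(0.483/10) = 1.118, G_1 = 10^(−0.483/10) = 0.8947
  Stage 2: F_2 = 10^(2.48/10) = 1.770, G_2 = 10^(16.3/10) = 42.66
  Stage 3: F_3 = 10^(5.79/10) = 3.793, G_3 = 10^(−5.38/10) = 0.2897
  Stage 4: F_4 = 10^(4.96/10) = 3.133, G_4 = 10^(18.6/10) = 72.44
Friis cascade:
  F = 1.118 + (1.770 − 1)/0.8947 + (3.793 − 1)/38.17 + (3.133 − 1)/11.06 = 2.244
NF = 10 log₁₀(2.244) = 3.51 dB

3.51 dB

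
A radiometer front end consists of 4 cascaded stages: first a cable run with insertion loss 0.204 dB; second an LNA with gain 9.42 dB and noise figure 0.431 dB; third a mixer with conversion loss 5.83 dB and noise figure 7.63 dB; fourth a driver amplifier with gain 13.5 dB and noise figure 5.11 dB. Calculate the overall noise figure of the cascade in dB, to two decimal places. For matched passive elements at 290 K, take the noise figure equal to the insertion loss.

4.41 dB

Convert to linear (a loss of L dB is a gain of −L dB): F_i = 10^(NF_i/10), G_i = 10^(G_i,dB/10)
  Stage 1: F_1 = 10^(0.204/10) = 1.048, G_1 = 10^(−0.204/10) = 0.9541
  Stage 2: F_2 = 10^(0.431/10) = 1.104, G_2 = 10^(9.42/10) = 8.750
  Stage 3: F_3 = 10^(7.63/10) = 5.794, G_3 = 10^(−5.83/10) = 0.2612
  Stage 4: F_4 = 10^(5.11/10) = 3.243, G_4 = 10^(13.5/10) = 22.39
Friis cascade:
  F = 1.048 + (1.104 − 1)/0.9541 + (5.794 − 1)/8.348 + (3.243 − 1)/2.181 = 2.760
NF = 10 log₁₀(2.760) = 4.41 dB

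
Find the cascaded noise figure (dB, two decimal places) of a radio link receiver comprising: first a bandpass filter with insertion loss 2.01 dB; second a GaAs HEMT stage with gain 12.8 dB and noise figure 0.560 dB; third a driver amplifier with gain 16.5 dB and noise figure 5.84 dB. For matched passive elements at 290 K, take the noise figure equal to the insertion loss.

Convert to linear (a loss of L dB is a gain of −L dB): F_i = 10^(NF_i/10), G_i = 10^(G_i,dB/10)
  Stage 1: F_1 = 10^(2.01/10) = 1.589, G_1 = 10^(−2.01/10) = 0.6295
  Stage 2: F_2 = 10^(0.560/10) = 1.138, G_2 = 10^(12.8/10) = 19.05
  Stage 3: F_3 = 10^(5.84/10) = 3.837, G_3 = 10^(16.5/10) = 44.67
Friis cascade:
  F = 1.589 + (1.138 − 1)/0.6295 + (3.837 − 1)/11.99 = 2.044
NF = 10 log₁₀(2.044) = 3.10 dB

3.10 dB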